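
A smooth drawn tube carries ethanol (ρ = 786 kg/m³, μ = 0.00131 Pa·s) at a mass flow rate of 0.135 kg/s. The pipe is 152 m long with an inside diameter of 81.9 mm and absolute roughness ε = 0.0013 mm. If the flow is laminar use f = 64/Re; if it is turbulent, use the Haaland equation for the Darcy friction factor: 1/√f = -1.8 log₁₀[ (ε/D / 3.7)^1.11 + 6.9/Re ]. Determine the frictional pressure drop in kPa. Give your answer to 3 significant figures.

A = πD²/4 = π(0.0819)²/4 = 0.005268 m²; mean velocity V = ṁ/(ρA) = 0.135/(786 · 0.005268) = 0.0326 m/s.
Reynolds number Re = ρVD/μ = 786 · 0.0326 · 0.0819 / 0.00131 = 1602.
Re < 2300 → laminar flow, so f = 64/Re = 64/1602 = 0.03995 (the turbulent correlation is not needed).
Darcy-Weisbach: ΔP = f(L/D)(ρV²/2) = 0.03995·(152/0.0819)·(786·0.0326²/2) = 0.03995·1856·0.4177 = 30.97 Pa.
ΔP = 30.97 Pa = 0.0310 kPa.

ΔP ≈ 0.0310 kPa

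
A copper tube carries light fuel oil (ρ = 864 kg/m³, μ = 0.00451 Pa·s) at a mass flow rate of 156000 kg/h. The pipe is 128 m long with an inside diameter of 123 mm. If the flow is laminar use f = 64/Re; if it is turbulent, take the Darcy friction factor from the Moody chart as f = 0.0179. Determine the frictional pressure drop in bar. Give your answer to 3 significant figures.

ΔP ≈ 1.43 bar

ṁ = 156000 kg/h = 156000/3600 = 43.33 kg/s.
A = πD²/4 = π(0.123)²/4 = 0.01188 m²; mean velocity V = ṁ/(ρA) = 43.33/(864 · 0.01188) = 4.221 m/s.
Reynolds number Re = ρVD/μ = 864 · 4.221 · 0.123 / 0.00451 = 9.946e+04.
Re > 4000 → turbulent; use the Moody-chart value f = 0.0179.
Darcy-Weisbach: ΔP = f(L/D)(ρV²/2) = 0.0179·(128/0.123)·(864·4.221²/2) = 0.0179·1041·7697 = 1.434e+05 Pa.
ΔP = 1.434e+05 Pa = 1.43 bar.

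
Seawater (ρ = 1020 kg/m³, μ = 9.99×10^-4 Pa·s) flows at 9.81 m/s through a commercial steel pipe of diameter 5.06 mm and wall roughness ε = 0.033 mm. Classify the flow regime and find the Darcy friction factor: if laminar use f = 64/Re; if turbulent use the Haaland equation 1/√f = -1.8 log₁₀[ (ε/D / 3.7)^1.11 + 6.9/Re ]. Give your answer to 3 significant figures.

Re = ρVD/μ = 1020·9.81·0.00506/0.000999 = 5.068e+04.
Re > 4000 → turbulent. ε/D = 3.3e-05/0.00506 = 0.00652; Haaland: 1/√f = -1.8 log₁₀[0.000877 + 0.000136] = 5.389, so f = 0.03443.

f ≈ 0.0344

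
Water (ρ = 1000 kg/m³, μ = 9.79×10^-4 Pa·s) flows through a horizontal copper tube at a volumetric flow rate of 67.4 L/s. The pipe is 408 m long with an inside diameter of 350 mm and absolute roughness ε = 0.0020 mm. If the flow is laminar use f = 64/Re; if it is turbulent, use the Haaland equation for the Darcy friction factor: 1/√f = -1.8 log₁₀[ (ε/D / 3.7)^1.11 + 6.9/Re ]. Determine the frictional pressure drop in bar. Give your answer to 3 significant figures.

ΔP ≈ 0.0426 bar

Q = 67.4 L/s = 67.4/1000 = 0.0674 m³/s.
Cross-sectional area A = πD²/4 = π(0.35)²/4 = 0.09621 m²; mean velocity V = Q/A = 0.0674/0.09621 = 0.7005 m/s.
Reynolds number Re = ρVD/μ = 1000 · 0.7005 · 0.35 / 0.000979 = 2.504e+05.
Re > 4000 → turbulent. Relative roughness ε/D = 2e-06/0.35 = 5.71e-06. Haaland: 1/√f = -1.8 log₁₀[(5.71e-06/3.7)^1.11 + 6.9/2.504e+05] = -1.8 log₁₀[3.54e-07 + 2.76e-05] = 8.198, so f = 0.01488.
Darcy-Weisbach: ΔP = f(L/D)(ρV²/2) = 0.01488·(408/0.35)·(1000·0.7005²/2) = 0.01488·1166·245.4 = 4256 Pa.
ΔP = 4256 Pa = 0.0426 bar.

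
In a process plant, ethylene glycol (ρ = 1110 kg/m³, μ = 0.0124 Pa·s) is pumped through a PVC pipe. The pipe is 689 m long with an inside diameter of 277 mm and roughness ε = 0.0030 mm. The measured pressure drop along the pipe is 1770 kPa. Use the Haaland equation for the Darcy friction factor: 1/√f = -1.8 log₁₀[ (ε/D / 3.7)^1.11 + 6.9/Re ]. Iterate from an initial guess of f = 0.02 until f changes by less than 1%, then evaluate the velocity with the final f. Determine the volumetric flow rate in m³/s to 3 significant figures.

Rearranging Darcy-Weisbach: V = √(2·ΔP·D/(f·L·ρ)). With ε/D = 3e-06/0.277 = 1.08e-05, iterate starting from f = 0.02:
  f = 0.02 → V = √(2·1.77e+06·0.277/(0.02·689·1110)) = 8.007 m/s; Re = ρVD/μ = 1.985e+05; f → 0.01559
  f = 0.01559 → V = 9.07 m/s; Re = 2.249e+05; f → 0.01522
  f = 0.01522 → V = 9.178 m/s; Re = 2.276e+05; f → 0.01519
Converged (Δf/f < 1%). With the final f = 0.01519: V = √(2·1.77e+06·0.277/(0.01519·689·1110)) = 9.188 m/s.
Q = V·A = 9.188·(π/4·0.277²) = 0.5537 m³/s = 0.554 m³/s.

Q ≈ 0.554 m³/s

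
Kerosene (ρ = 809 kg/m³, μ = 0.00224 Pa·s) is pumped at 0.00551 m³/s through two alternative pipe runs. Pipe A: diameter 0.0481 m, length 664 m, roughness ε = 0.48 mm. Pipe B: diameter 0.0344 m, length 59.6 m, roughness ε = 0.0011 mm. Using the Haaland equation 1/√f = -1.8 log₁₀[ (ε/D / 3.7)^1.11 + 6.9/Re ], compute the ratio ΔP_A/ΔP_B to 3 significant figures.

Pipe A: V = Q/A = 0.00551/0.001817 = 3.032 m/s; Re = 5.268e+04; ε/D = 0.00998; Haaland → f = 0.039; ΔP_A = f(L/D)(ρV²/2) = 2.003e+06 Pa.
Pipe B: V = Q/A = 0.00551/0.0009294 = 5.929 m/s; Re = 7.366e+04; ε/D = 3.2e-05; Haaland → f = 0.01912; ΔP_B = f(L/D)(ρV²/2) = 4.71e+05 Pa.
ΔP_A/ΔP_B = 2.003e+06/4.71e+05 = 4.25.

ΔP_A/ΔP_B ≈ 4.25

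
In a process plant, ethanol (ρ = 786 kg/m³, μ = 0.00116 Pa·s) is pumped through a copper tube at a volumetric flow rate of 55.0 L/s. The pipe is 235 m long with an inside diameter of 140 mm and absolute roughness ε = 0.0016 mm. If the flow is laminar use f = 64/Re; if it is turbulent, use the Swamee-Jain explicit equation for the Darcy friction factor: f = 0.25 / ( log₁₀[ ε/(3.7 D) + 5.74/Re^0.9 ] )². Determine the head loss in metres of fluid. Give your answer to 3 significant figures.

h_f ≈ 15.5 m

Q = 55.0 L/s = 55.0/1000 = 0.055 m³/s.
Cross-sectional area A = πD²/4 = π(0.14)²/4 = 0.01539 m²; mean velocity V = Q/A = 0.055/0.01539 = 3.573 m/s.
Reynolds number Re = ρVD/μ = 786 · 3.573 · 0.14 / 0.00116 = 3.389e+05.
Re > 4000 → turbulent. Relative roughness ε/D = 1.6e-06/0.14 = 1.14e-05. Swamee-Jain: f = 0.25/(log₁₀[1.14e-05/3.7 + 5.74/3.389e+05^0.9])² = 0.25/(log₁₀[3.09e-06 + 6.05e-05])² = 0.25/(-4.197)² = 0.0142.
Darcy-Weisbach: ΔP = f(L/D)(ρV²/2) = 0.0142·(235/0.14)·(786·3.573²/2) = 0.0142·1679·5017 = 1.195e+05 Pa.
Head loss h_f = ΔP/(ρg) = 1.195e+05/(786·9.81) = 15.5 m.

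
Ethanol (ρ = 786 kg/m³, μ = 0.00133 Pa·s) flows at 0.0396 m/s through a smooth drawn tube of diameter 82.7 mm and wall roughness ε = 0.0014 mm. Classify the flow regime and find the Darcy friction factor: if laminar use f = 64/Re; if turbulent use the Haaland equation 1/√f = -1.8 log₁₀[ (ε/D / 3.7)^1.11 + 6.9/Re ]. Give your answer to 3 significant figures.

Re = ρVD/μ = 786·0.0396·0.0827/0.00133 = 1935.
Re < 2300 → laminar, so f = 64/Re = 0.03307 (roughness is irrelevant in laminar flow).

f ≈ 0.0331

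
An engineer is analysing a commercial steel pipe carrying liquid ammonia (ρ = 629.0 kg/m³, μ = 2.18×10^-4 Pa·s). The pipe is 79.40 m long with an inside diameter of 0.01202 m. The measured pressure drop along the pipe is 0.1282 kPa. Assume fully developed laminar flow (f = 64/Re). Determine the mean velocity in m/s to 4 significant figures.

For laminar flow, f = 64/Re with Re = ρVD/μ, so Darcy-Weisbach reduces to ΔP = 32μLV/D². Solving for V: V = ΔP·D²/(32μL) = 128.2·(0.01202)²/(32·0.000218·79.4) = 0.03344 m/s.
Check: Re = ρVD/μ = 629·0.03344·0.01202/0.000218 = 1160 < 2300, so the laminar assumption holds.

V ≈ 0.03344 m/s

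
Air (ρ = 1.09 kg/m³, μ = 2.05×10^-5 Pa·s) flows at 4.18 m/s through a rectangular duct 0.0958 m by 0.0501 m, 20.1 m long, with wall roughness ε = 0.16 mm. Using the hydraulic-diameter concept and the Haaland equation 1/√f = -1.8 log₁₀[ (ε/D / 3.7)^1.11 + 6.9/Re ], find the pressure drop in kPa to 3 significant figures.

ΔP ≈ 0.0925 kPa

Hydraulic diameter D_h = 4A/P = 4·(0.0958·0.0501)/(2·(0.0958+0.0501)) = 0.0192/0.2918 = 0.06579 m.
Re = ρVD_h/μ = 1.09·4.18·0.06579/2.05e-05 = 1.462e+04.
ε/D_h = 0.00016/0.06579 = 0.00243; Haaland gives 1/√f = -1.8 log₁₀[0.000294+0.000472] = 5.609, so f = 0.03179.
ΔP = f(L/D_h)(ρV²/2) = 0.03179·20.1/0.06579·9.522 = 92.47 Pa.
ΔP = 0.0925 kPa.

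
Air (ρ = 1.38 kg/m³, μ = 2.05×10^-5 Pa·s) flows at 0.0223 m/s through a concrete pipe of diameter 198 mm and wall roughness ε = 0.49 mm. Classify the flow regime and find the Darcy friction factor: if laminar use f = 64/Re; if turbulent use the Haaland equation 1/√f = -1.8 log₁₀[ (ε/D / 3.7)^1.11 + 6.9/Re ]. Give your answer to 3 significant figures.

f ≈ 0.215

Re = ρVD/μ = 1.38·0.0223·0.198/2.05e-05 = 297.2.
Re < 2300 → laminar, so f = 64/Re = 0.2153 (roughness is irrelevant in laminar flow).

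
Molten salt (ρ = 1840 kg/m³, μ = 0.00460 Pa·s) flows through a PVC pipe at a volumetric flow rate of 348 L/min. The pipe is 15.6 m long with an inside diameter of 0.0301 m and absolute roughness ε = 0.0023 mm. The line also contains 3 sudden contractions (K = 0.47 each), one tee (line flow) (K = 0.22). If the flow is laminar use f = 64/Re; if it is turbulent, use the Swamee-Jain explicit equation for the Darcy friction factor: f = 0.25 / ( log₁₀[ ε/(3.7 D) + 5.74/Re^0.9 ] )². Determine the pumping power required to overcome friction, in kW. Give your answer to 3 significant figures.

Q = 348 L/min = 348/60000 = 0.0058 m³/s.
Cross-sectional area A = πD²/4 = π(0.0301)²/4 = 0.0007116 m²; mean velocity V = Q/A = 0.0058/0.0007116 = 8.151 m/s.
Reynolds number Re = ρVD/μ = 1840 · 8.151 · 0.0301 / 0.0046 = 9.814e+04.
Re > 4000 → turbulent. Relative roughness ε/D = 2.3e-06/0.0301 = 7.64e-05. Swamee-Jain: f = 0.25/(log₁₀[7.64e-05/3.7 + 5.74/9.814e+04^0.9])² = 0.25/(log₁₀[2.07e-05 + 0.000185])² = 0.25/(-3.688)² = 0.01838.
Total minor-loss coefficient ΣK = 3·0.47 + 1·0.22 = 1.63.
ΔP = [f·L/D + ΣK]·(ρV²/2) = [0.01838·15.6/0.0301 + 1.63]·(1840·8.151²/2) = [9.528 + 1.63]·6.112e+04 = 6.82e+05 Pa.
Pumping power P = QΔP = 0.0058·6.82e+05 = 3956 W = 3.96 kW.

P ≈ 3.96 kW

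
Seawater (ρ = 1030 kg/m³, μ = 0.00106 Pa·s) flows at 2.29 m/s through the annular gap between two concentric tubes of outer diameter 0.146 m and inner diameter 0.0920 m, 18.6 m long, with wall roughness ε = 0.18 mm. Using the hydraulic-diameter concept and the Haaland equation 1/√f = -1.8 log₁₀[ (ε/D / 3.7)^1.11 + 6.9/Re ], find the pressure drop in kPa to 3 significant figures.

Hydraulic diameter D_h = 4A/P = D_o - D_i = 0.146 - 0.092 = 0.054 m.
Re = ρVD_h/μ = 1030·2.29·0.054/0.00106 = 1.202e+05.
ε/D_h = 0.00018/0.054 = 0.00333; Haaland gives 1/√f = -1.8 log₁₀[0.000417+5.74e-05] = 5.984, so f = 0.02793.
ΔP = f(L/D_h)(ρV²/2) = 0.02793·18.6/0.054·2701 = 2.598e+04 Pa.
ΔP = 26.0 kPa.

ΔP ≈ 26.0 kPa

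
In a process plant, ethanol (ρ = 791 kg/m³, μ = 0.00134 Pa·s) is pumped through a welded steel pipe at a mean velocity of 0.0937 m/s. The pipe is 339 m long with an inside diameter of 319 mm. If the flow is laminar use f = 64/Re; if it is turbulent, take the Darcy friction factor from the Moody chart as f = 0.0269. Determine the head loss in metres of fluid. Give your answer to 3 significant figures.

h_f ≈ 0.0128 m

Reynolds number Re = ρVD/μ = 791 · 0.0937 · 0.319 / 0.00134 = 1.764e+04.
Re > 4000 → turbulent; use the Moody-chart value f = 0.0269.
Darcy-Weisbach: ΔP = f(L/D)(ρV²/2) = 0.0269·(339/0.319)·(791·0.0937²/2) = 0.0269·1063·3.472 = 99.26 Pa.
Head loss h_f = ΔP/(ρg) = 99.26/(791·9.81) = 0.0128 m.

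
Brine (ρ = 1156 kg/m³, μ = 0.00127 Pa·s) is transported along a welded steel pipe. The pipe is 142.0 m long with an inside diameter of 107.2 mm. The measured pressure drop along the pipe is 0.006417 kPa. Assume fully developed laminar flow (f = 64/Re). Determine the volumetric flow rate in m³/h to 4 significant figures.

Q ≈ 0.4152 m³/h

For laminar flow, f = 64/Re with Re = ρVD/μ, so Darcy-Weisbach reduces to ΔP = 32μLV/D². Solving for V: V = ΔP·D²/(32μL) = 6.417·(0.1072)²/(32·0.00127·142) = 0.01278 m/s.
Check: Re = ρVD/μ = 1156·0.01278·0.1072/0.00127 = 1247 < 2300, so the laminar assumption holds.
Q = V·A = 0.01278·(π/4·0.1072²) = 0.0001153 m³/s = 0.4152 m³/h.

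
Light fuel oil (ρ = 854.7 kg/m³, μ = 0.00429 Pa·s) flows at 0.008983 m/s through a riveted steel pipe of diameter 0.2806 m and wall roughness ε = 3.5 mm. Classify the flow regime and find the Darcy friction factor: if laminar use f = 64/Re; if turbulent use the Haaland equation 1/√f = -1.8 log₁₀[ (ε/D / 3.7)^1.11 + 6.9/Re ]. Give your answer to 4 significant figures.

f ≈ 0.1274

Re = ρVD/μ = 854.7·0.008983·0.2806/0.00429 = 502.2.
Re < 2300 → laminar, so f = 64/Re = 0.1274 (roughness is irrelevant in laminar flow).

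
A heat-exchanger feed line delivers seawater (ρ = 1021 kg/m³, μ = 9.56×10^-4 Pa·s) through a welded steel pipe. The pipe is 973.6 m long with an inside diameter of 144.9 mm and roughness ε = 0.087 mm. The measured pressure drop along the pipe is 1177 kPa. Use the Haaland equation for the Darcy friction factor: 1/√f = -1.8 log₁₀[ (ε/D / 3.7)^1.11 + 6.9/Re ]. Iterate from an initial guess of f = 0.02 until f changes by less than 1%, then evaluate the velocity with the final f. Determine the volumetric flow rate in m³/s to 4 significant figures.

Rearranging Darcy-Weisbach: V = √(2·ΔP·D/(f·L·ρ)). With ε/D = 8.7e-05/0.1449 = 0.0006, iterate starting from f = 0.02:
  f = 0.02 → V = √(2·1.177e+06·0.1449/(0.02·973.6·1021)) = 4.142 m/s; Re = ρVD/μ = 6.41e+05; f → 0.01803
  f = 0.01803 → V = 4.362 m/s; Re = 6.751e+05; f → 0.018
Converged (Δf/f < 1%). With the final f = 0.018: V = √(2·1.177e+06·0.1449/(0.018·973.6·1021)) = 4.366 m/s.
Q = V·A = 4.366·(π/4·0.1449²) = 0.07199 m³/s = 0.07199 m³/s.

Q ≈ 0.07199 m³/s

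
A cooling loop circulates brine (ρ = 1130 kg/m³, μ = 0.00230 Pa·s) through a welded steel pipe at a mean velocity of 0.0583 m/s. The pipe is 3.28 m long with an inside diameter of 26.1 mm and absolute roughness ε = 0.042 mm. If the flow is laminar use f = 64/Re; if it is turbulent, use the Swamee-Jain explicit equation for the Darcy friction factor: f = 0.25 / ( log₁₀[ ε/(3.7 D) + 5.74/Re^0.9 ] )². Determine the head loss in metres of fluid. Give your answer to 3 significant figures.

h_f ≈ 0.00186 m

Reynolds number Re = ρVD/μ = 1130 · 0.0583 · 0.0261 / 0.0023 = 747.6.
Re < 2300 → laminar flow, so f = 64/Re = 64/747.6 = 0.08561 (the turbulent correlation is not needed).
Darcy-Weisbach: ΔP = f(L/D)(ρV²/2) = 0.08561·(3.28/0.0261)·(1130·0.0583²/2) = 0.08561·125.7·1.92 = 20.66 Pa.
Head loss h_f = ΔP/(ρg) = 20.66/(1130·9.81) = 0.00186 m.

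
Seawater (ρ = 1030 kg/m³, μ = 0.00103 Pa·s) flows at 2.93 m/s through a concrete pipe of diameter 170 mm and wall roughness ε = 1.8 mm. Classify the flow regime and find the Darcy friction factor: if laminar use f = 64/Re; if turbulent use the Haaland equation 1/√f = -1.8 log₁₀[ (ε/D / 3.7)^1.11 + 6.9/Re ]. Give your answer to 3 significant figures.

f ≈ 0.0388

Re = ρVD/μ = 1030·2.93·0.17/0.00103 = 4.981e+05.
Re > 4000 → turbulent. ε/D = 0.0018/0.17 = 0.0106; Haaland: 1/√f = -1.8 log₁₀[0.0015 + 1.39e-05] = 5.074, so f = 0.03883.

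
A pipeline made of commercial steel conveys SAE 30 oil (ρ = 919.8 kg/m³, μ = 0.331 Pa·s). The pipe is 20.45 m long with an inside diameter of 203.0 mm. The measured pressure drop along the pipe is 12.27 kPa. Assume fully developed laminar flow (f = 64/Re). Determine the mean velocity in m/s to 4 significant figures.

V ≈ 2.334 m/s

For laminar flow, f = 64/Re with Re = ρVD/μ, so Darcy-Weisbach reduces to ΔP = 32μLV/D². Solving for V: V = ΔP·D²/(32μL) = 1.227e+04·(0.203)²/(32·0.331·20.45) = 2.334 m/s.
Check: Re = ρVD/μ = 919.8·2.334·0.203/0.331 = 1317 < 2300, so the laminar assumption holds.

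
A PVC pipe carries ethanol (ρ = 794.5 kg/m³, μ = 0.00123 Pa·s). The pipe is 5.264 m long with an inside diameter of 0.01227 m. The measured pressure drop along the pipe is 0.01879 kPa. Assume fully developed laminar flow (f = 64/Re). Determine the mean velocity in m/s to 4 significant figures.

For laminar flow, f = 64/Re with Re = ρVD/μ, so Darcy-Weisbach reduces to ΔP = 32μLV/D². Solving for V: V = ΔP·D²/(32μL) = 18.79·(0.01227)²/(32·0.00123·5.264) = 0.01365 m/s.
Check: Re = ρVD/μ = 794.5·0.01365·0.01227/0.00123 = 108.2 < 2300, so the laminar assumption holds.

V ≈ 0.01365 m/s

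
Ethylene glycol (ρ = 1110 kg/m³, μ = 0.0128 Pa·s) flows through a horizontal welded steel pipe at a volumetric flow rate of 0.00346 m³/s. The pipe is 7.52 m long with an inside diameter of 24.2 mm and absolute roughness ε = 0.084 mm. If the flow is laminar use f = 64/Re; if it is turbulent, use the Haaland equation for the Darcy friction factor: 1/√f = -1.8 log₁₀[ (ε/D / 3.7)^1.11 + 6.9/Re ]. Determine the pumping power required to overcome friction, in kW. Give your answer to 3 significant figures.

P ≈ 1.11 kW

Cross-sectional area A = πD²/4 = π(0.0242)²/4 = 0.00046 m²; mean velocity V = Q/A = 0.00346/0.00046 = 7.522 m/s.
Reynolds number Re = ρVD/μ = 1110 · 7.522 · 0.0242 / 0.0128 = 1.579e+04.
Re > 4000 → turbulent. Relative roughness ε/D = 8.4e-05/0.0242 = 0.00347. Haaland: 1/√f = -1.8 log₁₀[(0.00347/3.7)^1.11 + 6.9/1.579e+04] = -1.8 log₁₀[0.000436 + 0.000437] = 5.506, so f = 0.03298.
Darcy-Weisbach: ΔP = f(L/D)(ρV²/2) = 0.03298·(7.52/0.0242)·(1110·7.522²/2) = 0.03298·310.7·3.141e+04 = 3.219e+05 Pa.
Pumping power P = QΔP = 0.00346·3.219e+05 = 1114 W = 1.11 kW.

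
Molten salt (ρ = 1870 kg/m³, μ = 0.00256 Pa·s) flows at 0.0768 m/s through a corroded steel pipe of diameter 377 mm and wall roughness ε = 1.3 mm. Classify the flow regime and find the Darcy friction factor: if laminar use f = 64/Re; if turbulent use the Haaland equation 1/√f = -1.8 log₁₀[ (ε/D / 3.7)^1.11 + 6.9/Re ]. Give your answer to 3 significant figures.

f ≈ 0.0317

Re = ρVD/μ = 1870·0.0768·0.377/0.00256 = 2.115e+04.
Re > 4000 → turbulent. ε/D = 0.0013/0.377 = 0.00345; Haaland: 1/√f = -1.8 log₁₀[0.000433 + 0.000326] = 5.616, so f = 0.03171.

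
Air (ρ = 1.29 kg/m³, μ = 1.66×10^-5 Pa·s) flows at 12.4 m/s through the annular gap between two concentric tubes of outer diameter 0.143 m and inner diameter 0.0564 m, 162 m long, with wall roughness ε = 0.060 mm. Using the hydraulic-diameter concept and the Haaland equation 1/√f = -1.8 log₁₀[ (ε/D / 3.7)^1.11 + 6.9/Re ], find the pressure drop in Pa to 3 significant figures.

Hydraulic diameter D_h = 4A/P = D_o - D_i = 0.143 - 0.0564 = 0.0866 m.
Re = ρVD_h/μ = 1.29·12.4·0.0866/1.66e-05 = 8.345e+04.
ε/D_h = 6e-05/0.0866 = 0.000693; Haaland gives 1/√f = -1.8 log₁₀[7.28e-05+8.27e-05] = 6.855, so f = 0.02128.
ΔP = f(L/D_h)(ρV²/2) = 0.02128·162/0.0866·99.18 = 3948 Pa.

ΔP ≈ 3950 Pa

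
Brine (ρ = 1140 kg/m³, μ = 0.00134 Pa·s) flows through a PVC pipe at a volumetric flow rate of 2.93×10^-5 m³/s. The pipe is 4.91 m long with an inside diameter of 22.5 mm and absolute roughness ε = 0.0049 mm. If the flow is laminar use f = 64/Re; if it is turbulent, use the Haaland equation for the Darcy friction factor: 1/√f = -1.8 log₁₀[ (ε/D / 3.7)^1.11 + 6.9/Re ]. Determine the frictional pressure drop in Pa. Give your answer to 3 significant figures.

ΔP ≈ 30.6 Pa

Cross-sectional area A = πD²/4 = π(0.0225)²/4 = 0.0003976 m²; mean velocity V = Q/A = 2.93e-05/0.0003976 = 0.07369 m/s.
Reynolds number Re = ρVD/μ = 1140 · 0.07369 · 0.0225 / 0.00134 = 1411.
Re < 2300 → laminar flow, so f = 64/Re = 64/1411 = 0.04537 (the turbulent correlation is not needed).
Darcy-Weisbach: ΔP = f(L/D)(ρV²/2) = 0.04537·(4.91/0.0225)·(1140·0.07369²/2) = 0.04537·218.2·3.095 = 30.65 Pa.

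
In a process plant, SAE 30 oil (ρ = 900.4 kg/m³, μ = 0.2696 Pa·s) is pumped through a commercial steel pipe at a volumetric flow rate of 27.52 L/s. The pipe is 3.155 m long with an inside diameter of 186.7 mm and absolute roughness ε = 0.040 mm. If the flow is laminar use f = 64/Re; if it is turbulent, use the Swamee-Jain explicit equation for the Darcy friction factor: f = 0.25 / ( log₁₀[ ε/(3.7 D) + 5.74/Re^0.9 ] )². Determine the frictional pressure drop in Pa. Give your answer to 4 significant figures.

ΔP ≈ 785.0 Pa

Q = 27.52 L/s = 27.52/1000 = 0.02752 m³/s.
Cross-sectional area A = πD²/4 = π(0.1867)²/4 = 0.02738 m²; mean velocity V = Q/A = 0.02752/0.02738 = 1.005 m/s.
Reynolds number Re = ρVD/μ = 900.4 · 1.005 · 0.1867 / 0.27 = 626.8.
Re < 2300 → laminar flow, so f = 64/Re = 64/626.8 = 0.1021 (the turbulent correlation is not needed).
Darcy-Weisbach: ΔP = f(L/D)(ρV²/2) = 0.1021·(3.155/0.1867)·(900.4·1.005²/2) = 0.1021·16.9·454.9 = 785 Pa.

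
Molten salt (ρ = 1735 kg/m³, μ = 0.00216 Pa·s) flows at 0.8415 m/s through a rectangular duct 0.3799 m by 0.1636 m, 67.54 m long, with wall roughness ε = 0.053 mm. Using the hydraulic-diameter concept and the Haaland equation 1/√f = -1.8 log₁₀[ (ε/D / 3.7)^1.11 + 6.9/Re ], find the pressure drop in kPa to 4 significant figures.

Hydraulic diameter D_h = 4A/P = 4·(0.3799·0.1636)/(2·(0.3799+0.1636)) = 0.2486/1.087 = 0.2287 m.
Re = ρVD_h/μ = 1735·0.8415·0.2287/0.00216 = 1.546e+05.
ε/D_h = 5.3e-05/0.2287 = 0.000232; Haaland gives 1/√f = -1.8 log₁₀[2.16e-05+4.46e-05] = 7.522, so f = 0.01767.
ΔP = f(L/D_h)(ρV²/2) = 0.01767·67.54/0.2287·614.3 = 3206 Pa.
ΔP = 3.206 kPa.

ΔP ≈ 3.206 kPa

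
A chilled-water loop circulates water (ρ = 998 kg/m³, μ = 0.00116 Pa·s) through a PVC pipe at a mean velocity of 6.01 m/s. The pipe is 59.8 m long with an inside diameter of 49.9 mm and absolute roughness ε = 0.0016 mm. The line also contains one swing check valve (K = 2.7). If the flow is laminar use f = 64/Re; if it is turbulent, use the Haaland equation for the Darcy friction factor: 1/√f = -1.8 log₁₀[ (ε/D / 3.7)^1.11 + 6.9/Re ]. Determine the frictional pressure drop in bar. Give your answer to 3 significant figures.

Reynolds number Re = ρVD/μ = 998 · 6.01 · 0.0499 / 0.00116 = 2.58e+05.
Re > 4000 → turbulent. Relative roughness ε/D = 1.6e-06/0.0499 = 3.21e-05. Haaland: 1/√f = -1.8 log₁₀[(3.21e-05/3.7)^1.11 + 6.9/2.58e+05] = -1.8 log₁₀[2.4e-06 + 2.67e-05] = 8.164, so f = 0.015.
Total minor-loss coefficient ΣK = 1·2.7 = 2.7.
ΔP = [f·L/D + ΣK]·(ρV²/2) = [0.015·59.8/0.0499 + 2.7]·(998·6.01²/2) = [17.98 + 2.7]·1.802e+04 = 3.728e+05 Pa.
ΔP = 3.728e+05 Pa = 3.73 bar.

ΔP ≈ 3.73 bar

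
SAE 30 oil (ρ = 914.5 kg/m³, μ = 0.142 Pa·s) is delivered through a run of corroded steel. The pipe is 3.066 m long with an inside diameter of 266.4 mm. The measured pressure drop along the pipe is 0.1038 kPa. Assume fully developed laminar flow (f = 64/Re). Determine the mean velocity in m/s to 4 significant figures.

V ≈ 0.5288 m/s

For laminar flow, f = 64/Re with Re = ρVD/μ, so Darcy-Weisbach reduces to ΔP = 32μLV/D². Solving for V: V = ΔP·D²/(32μL) = 103.8·(0.2664)²/(32·0.142·3.066) = 0.5288 m/s.
Check: Re = ρVD/μ = 914.5·0.5288·0.2664/0.142 = 907.2 < 2300, so the laminar assumption holds.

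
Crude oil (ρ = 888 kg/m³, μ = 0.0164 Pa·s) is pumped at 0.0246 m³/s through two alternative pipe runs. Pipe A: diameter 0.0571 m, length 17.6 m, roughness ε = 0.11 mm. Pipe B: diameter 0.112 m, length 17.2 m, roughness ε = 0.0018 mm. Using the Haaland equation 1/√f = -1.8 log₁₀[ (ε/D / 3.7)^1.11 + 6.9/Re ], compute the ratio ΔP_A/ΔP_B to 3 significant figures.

Pipe A: V = Q/A = 0.0246/0.002561 = 9.607 m/s; Re = 2.97e+04; ε/D = 0.00193; Haaland → f = 0.0277; ΔP_A = f(L/D)(ρV²/2) = 3.498e+05 Pa.
Pipe B: V = Q/A = 0.0246/0.009852 = 2.497 m/s; Re = 1.514e+04; ε/D = 1.61e-05; Haaland → f = 0.02766; ΔP_B = f(L/D)(ρV²/2) = 1.176e+04 Pa.
ΔP_A/ΔP_B = 3.498e+05/1.176e+04 = 29.7.

ΔP_A/ΔP_B ≈ 29.7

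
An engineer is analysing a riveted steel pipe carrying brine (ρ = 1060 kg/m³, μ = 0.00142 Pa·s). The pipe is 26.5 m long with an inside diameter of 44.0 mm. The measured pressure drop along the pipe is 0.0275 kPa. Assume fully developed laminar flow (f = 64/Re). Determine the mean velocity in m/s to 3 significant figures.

V ≈ 0.0442 m/s

For laminar flow, f = 64/Re with Re = ρVD/μ, so Darcy-Weisbach reduces to ΔP = 32μLV/D². Solving for V: V = ΔP·D²/(32μL) = 27.5·(0.044)²/(32·0.00142·26.5) = 0.04421 m/s.
Check: Re = ρVD/μ = 1060·0.04421·0.044/0.00142 = 1452 < 2300, so the laminar assumption holds.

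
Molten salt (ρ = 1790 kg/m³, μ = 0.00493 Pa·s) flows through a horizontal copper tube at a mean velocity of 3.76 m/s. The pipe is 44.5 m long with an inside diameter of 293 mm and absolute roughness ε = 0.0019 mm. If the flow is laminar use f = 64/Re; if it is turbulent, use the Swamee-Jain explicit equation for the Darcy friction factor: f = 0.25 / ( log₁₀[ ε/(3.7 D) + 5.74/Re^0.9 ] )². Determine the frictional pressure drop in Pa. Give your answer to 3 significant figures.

Reynolds number Re = ρVD/μ = 1790 · 3.76 · 0.293 / 0.00493 = 4e+05.
Re > 4000 → turbulent. Relative roughness ε/D = 1.9e-06/0.293 = 6.48e-06. Swamee-Jain: f = 0.25/(log₁₀[6.48e-06/3.7 + 5.74/4e+05^0.9])² = 0.25/(log₁₀[1.75e-06 + 5.21e-05])² = 0.25/(-4.269)² = 0.01372.
Darcy-Weisbach: ΔP = f(L/D)(ρV²/2) = 0.01372·(44.5/0.293)·(1790·3.76²/2) = 0.01372·151.9·1.265e+04 = 2.637e+04 Pa.

ΔP ≈ 26400 Pa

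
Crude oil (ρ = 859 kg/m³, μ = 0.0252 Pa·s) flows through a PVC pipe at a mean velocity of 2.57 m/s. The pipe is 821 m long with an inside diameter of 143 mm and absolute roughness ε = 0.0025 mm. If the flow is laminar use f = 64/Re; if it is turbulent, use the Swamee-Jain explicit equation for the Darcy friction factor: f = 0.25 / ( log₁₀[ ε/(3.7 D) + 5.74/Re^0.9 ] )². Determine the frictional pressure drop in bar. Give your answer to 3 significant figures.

ΔP ≈ 4.75 bar

Reynolds number Re = ρVD/μ = 859 · 2.57 · 0.143 / 0.0252 = 1.253e+04.
Re > 4000 → turbulent. Relative roughness ε/D = 2.5e-06/0.143 = 1.75e-05. Swamee-Jain: f = 0.25/(log₁₀[1.75e-05/3.7 + 5.74/1.253e+04^0.9])² = 0.25/(log₁₀[4.73e-06 + 0.00118])² = 0.25/(-2.927)² = 0.02917.
Darcy-Weisbach: ΔP = f(L/D)(ρV²/2) = 0.02917·(821/0.143)·(859·2.57²/2) = 0.02917·5741·2837 = 4.751e+05 Pa.
ΔP = 4.751e+05 Pa = 4.75 bar.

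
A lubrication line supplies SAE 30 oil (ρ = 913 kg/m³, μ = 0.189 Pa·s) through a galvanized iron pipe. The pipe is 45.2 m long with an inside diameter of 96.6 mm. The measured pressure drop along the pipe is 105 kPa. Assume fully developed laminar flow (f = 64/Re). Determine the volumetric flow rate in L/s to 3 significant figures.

For laminar flow, f = 64/Re with Re = ρVD/μ, so Darcy-Weisbach reduces to ΔP = 32μLV/D². Solving for V: V = ΔP·D²/(32μL) = 1.05e+05·(0.0966)²/(32·0.189·45.2) = 3.584 m/s.
Check: Re = ρVD/μ = 913·3.584·0.0966/0.189 = 1673 < 2300, so the laminar assumption holds.
Q = V·A = 3.584·(π/4·0.0966²) = 0.02627 m³/s = 26.3 L/s.

Q ≈ 26.3 L/s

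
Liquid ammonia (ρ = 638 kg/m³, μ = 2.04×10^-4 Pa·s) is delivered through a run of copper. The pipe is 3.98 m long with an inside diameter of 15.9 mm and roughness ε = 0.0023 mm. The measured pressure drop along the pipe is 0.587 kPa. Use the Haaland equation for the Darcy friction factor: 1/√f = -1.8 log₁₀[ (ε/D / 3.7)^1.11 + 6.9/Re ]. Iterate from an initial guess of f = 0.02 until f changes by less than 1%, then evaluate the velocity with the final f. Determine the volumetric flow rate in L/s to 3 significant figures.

Rearranging Darcy-Weisbach: V = √(2·ΔP·D/(f·L·ρ)). With ε/D = 2.3e-06/0.0159 = 0.000145, iterate starting from f = 0.02:
  f = 0.02 → V = √(2·587·0.0159/(0.02·3.98·638)) = 0.6063 m/s; Re = ρVD/μ = 3.015e+04; f → 0.02359
  f = 0.02359 → V = 0.5582 m/s; Re = 2.776e+04; f → 0.02405
  f = 0.02405 → V = 0.5529 m/s; Re = 2.749e+04; f → 0.0241
Converged (Δf/f < 1%). With the final f = 0.0241: V = √(2·587·0.0159/(0.0241·3.98·638)) = 0.5523 m/s.
Q = V·A = 0.5523·(π/4·0.0159²) = 0.0001097 m³/s = 0.110 L/s.

Q ≈ 0.110 L/s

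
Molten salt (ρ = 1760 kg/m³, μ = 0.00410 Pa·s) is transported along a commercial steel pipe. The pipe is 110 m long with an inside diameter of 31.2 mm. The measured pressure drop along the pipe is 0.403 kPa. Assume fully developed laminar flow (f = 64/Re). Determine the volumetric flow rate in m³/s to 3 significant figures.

Q ≈ 2.08×10^-5 m³/s

For laminar flow, f = 64/Re with Re = ρVD/μ, so Darcy-Weisbach reduces to ΔP = 32μLV/D². Solving for V: V = ΔP·D²/(32μL) = 403·(0.0312)²/(32·0.0041·110) = 0.02718 m/s.
Check: Re = ρVD/μ = 1760·0.02718·0.0312/0.0041 = 364.1 < 2300, so the laminar assumption holds.
Q = V·A = 0.02718·(π/4·0.0312²) = 2.078e-05 m³/s = 2.08×10^-5 m³/s.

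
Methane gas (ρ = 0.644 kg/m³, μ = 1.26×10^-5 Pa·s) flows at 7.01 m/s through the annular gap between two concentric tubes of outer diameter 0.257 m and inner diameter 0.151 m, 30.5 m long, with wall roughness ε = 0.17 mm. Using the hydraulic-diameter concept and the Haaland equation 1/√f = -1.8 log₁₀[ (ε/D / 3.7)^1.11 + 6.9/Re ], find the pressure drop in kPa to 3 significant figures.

Hydraulic diameter D_h = 4A/P = D_o - D_i = 0.257 - 0.151 = 0.106 m.
Re = ρVD_h/μ = 0.644·7.01·0.106/1.26e-05 = 3.798e+04.
ε/D_h = 0.00017/0.106 = 0.0016; Haaland gives 1/√f = -1.8 log₁₀[0.000185+0.000182] = 6.184, so f = 0.02615.
ΔP = f(L/D_h)(ρV²/2) = 0.02615·30.5/0.106·15.82 = 119 Pa.
ΔP = 0.119 kPa.

ΔP ≈ 0.119 kPa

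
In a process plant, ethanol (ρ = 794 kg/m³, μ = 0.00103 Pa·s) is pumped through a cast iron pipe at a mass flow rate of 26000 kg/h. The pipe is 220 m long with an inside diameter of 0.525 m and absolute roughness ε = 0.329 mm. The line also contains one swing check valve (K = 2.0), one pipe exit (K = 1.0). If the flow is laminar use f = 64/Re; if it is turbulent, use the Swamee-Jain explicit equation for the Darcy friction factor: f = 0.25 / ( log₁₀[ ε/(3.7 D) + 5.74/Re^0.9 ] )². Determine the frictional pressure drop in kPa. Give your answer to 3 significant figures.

ΔP ≈ 0.0104 kPa

ṁ = 26000 kg/h = 26000/3600 = 7.222 kg/s.
A = πD²/4 = π(0.525)²/4 = 0.2165 m²; mean velocity V = ṁ/(ρA) = 7.222/(794 · 0.2165) = 0.04202 m/s.
Reynolds number Re = ρVD/μ = 794 · 0.04202 · 0.525 / 0.00103 = 1.701e+04.
Re > 4000 → turbulent. Relative roughness ε/D = 0.000329/0.525 = 0.000627. Swamee-Jain: f = 0.25/(log₁₀[0.000627/3.7 + 5.74/1.701e+04^0.9])² = 0.25/(log₁₀[0.000169 + 0.000894])² = 0.25/(-2.973)² = 0.02828.
Total minor-loss coefficient ΣK = 1·2 + 1·1 = 3.
ΔP = [f·L/D + ΣK]·(ρV²/2) = [0.02828·220/0.525 + 3]·(794·0.04202²/2) = [11.85 + 3]·0.7009 = 10.41 Pa.
ΔP = 10.41 Pa = 0.0104 kPa.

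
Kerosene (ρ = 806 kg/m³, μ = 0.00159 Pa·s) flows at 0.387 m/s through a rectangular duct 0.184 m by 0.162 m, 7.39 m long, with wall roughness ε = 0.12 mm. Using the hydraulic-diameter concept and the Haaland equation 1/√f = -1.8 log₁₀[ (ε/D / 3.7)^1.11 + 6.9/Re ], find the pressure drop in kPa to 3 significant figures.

ΔP ≈ 0.0632 kPa

Hydraulic diameter D_h = 4A/P = 4·(0.184·0.162)/(2·(0.184+0.162)) = 0.1192/0.692 = 0.1723 m.
Re = ρVD_h/μ = 806·0.387·0.1723/0.00159 = 3.38e+04.
ε/D_h = 0.00012/0.1723 = 0.000696; Haaland gives 1/√f = -1.8 log₁₀[7.33e-05+0.000204] = 6.402, so f = 0.0244.
ΔP = f(L/D_h)(ρV²/2) = 0.0244·7.39/0.1723·60.36 = 63.15 Pa.
ΔP = 0.0632 kPa.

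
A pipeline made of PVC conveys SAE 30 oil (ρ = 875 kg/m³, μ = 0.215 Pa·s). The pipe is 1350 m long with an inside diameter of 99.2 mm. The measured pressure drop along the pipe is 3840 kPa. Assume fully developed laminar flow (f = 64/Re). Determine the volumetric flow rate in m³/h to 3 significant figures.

For laminar flow, f = 64/Re with Re = ρVD/μ, so Darcy-Weisbach reduces to ΔP = 32μLV/D². Solving for V: V = ΔP·D²/(32μL) = 3.84e+06·(0.0992)²/(32·0.215·1350) = 4.068 m/s.
Check: Re = ρVD/μ = 875·4.068·0.0992/0.215 = 1643 < 2300, so the laminar assumption holds.
Q = V·A = 4.068·(π/4·0.0992²) = 0.03144 m³/s = 113 m³/h.

Q ≈ 113 m³/h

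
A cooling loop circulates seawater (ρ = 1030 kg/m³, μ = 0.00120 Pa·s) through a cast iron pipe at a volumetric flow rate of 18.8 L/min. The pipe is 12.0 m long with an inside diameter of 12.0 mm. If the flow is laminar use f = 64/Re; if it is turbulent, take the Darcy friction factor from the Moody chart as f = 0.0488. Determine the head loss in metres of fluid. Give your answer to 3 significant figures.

h_f ≈ 19.1 m

Q = 18.8 L/min = 18.8/60000 = 0.0003133 m³/s.
Cross-sectional area A = πD²/4 = π(0.012)²/4 = 0.0001131 m²; mean velocity V = Q/A = 0.0003133/0.0001131 = 2.77 m/s.
Reynolds number Re = ρVD/μ = 1030 · 2.77 · 0.012 / 0.0012 = 2.854e+04.
Re > 4000 → turbulent; use the Moody-chart value f = 0.0488.
Darcy-Weisbach: ΔP = f(L/D)(ρV²/2) = 0.0488·(12/0.012)·(1030·2.77²/2) = 0.0488·1000·3953 = 1.929e+05 Pa.
Head loss h_f = ΔP/(ρg) = 1.929e+05/(1030·9.81) = 19.1 m.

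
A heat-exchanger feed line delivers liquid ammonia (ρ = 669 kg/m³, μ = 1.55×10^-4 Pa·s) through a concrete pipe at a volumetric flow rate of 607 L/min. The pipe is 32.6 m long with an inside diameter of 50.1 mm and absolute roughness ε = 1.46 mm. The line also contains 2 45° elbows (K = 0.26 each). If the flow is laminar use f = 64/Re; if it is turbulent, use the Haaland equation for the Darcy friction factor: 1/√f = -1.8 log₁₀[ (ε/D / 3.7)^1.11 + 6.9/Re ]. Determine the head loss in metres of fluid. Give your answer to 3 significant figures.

h_f ≈ 50.2 m

Q = 607 L/min = 607/60000 = 0.01012 m³/s.
Cross-sectional area A = πD²/4 = π(0.0501)²/4 = 0.001971 m²; mean velocity V = Q/A = 0.01012/0.001971 = 5.132 m/s.
Reynolds number Re = ρVD/μ = 669 · 5.132 · 0.0501 / 0.000155 = 1.11e+06.
Re > 4000 → turbulent. Relative roughness ε/D = 0.00146/0.0501 = 0.0291. Haaland: 1/√f = -1.8 log₁₀[(0.0291/3.7)^1.11 + 6.9/1.11e+06] = -1.8 log₁₀[0.00462 + 6.22e-06] = 4.202, so f = 0.05663.
Total minor-loss coefficient ΣK = 2·0.26 = 0.52.
ΔP = [f·L/D + ΣK]·(ρV²/2) = [0.05663·32.6/0.0501 + 0.52]·(669·5.132²/2) = [36.85 + 0.52]·8809 = 3.292e+05 Pa.
Head loss h_f = ΔP/(ρg) = 3.292e+05/(669·9.81) = 50.2 m.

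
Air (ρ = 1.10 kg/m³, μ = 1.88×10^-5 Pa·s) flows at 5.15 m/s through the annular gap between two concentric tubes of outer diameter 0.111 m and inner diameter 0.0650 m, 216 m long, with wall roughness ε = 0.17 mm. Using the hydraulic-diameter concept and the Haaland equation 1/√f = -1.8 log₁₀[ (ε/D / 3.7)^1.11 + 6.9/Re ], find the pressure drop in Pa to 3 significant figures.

Hydraulic diameter D_h = 4A/P = D_o - D_i = 0.111 - 0.065 = 0.046 m.
Re = ρVD_h/μ = 1.1·5.15·0.046/1.88e-05 = 1.386e+04.
ε/D_h = 0.00017/0.046 = 0.0037; Haaland gives 1/√f = -1.8 log₁₀[0.000467+0.000498] = 5.428, so f = 0.03394.
ΔP = f(L/D_h)(ρV²/2) = 0.03394·216/0.046·14.59 = 2325 Pa.

ΔP ≈ 2320 Pa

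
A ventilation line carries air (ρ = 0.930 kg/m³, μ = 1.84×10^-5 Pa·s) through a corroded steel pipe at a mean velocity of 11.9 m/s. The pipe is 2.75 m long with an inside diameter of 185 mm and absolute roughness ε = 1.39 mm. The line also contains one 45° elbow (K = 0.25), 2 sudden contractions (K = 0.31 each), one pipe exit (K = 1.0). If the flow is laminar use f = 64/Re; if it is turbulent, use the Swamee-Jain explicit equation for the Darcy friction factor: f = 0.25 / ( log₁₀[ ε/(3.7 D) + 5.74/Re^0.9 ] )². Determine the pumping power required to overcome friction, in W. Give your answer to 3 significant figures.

Reynolds number Re = ρVD/μ = 0.93 · 11.9 · 0.185 / 1.84e-05 = 1.113e+05.
Re > 4000 → turbulent. Relative roughness ε/D = 0.00139/0.185 = 0.00751. Swamee-Jain: f = 0.25/(log₁₀[0.00751/3.7 + 5.74/1.113e+05^0.9])² = 0.25/(log₁₀[0.00203 + 0.000165])² = 0.25/(-2.658)² = 0.03537.
Total minor-loss coefficient ΣK = 1·0.25 + 2·0.31 + 1·1 = 1.87.
ΔP = [f·L/D + ΣK]·(ρV²/2) = [0.03537·2.75/0.185 + 1.87]·(0.93·11.9²/2) = [0.5258 + 1.87]·65.85 = 157.8 Pa.
Q = V·A = 11.9·0.02688 = 0.3199 m³/s.
Pumping power P = QΔP = 0.3199·157.8 = 50.46 W = 50.5 W.

P ≈ 50.5 W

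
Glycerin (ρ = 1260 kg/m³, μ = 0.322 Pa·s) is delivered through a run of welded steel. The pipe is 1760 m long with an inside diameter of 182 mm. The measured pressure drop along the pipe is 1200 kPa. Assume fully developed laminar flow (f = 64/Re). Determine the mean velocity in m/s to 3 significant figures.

For laminar flow, f = 64/Re with Re = ρVD/μ, so Darcy-Weisbach reduces to ΔP = 32μLV/D². Solving for V: V = ΔP·D²/(32μL) = 1.2e+06·(0.182)²/(32·0.322·1760) = 2.192 m/s.
Check: Re = ρVD/μ = 1260·2.192·0.182/0.322 = 1561 < 2300, so the laminar assumption holds.

V ≈ 2.19 m/s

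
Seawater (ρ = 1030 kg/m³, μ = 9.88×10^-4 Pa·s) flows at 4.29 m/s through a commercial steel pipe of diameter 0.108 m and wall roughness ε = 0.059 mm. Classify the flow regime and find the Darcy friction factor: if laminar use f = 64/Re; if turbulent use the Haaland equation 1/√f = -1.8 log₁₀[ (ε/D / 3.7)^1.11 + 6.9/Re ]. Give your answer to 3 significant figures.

Re = ρVD/μ = 1030·4.29·0.108/0.000988 = 4.83e+05.
Re > 4000 → turbulent. ε/D = 5.9e-05/0.108 = 0.000546; Haaland: 1/√f = -1.8 log₁₀[5.6e-05 + 1.43e-05] = 7.476, so f = 0.01789.

f ≈ 0.0179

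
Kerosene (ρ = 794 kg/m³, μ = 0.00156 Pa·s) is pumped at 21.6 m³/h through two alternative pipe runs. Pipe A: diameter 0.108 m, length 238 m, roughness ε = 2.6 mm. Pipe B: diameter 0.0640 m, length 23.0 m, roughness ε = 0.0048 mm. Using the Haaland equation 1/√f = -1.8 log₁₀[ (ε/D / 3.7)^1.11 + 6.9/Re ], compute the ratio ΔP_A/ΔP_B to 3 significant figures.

ΔP_A/ΔP_B ≈ 2.01

Pipe A: V = Q/A = 0.006/0.009161 = 0.655 m/s; Re = 3.6e+04; ε/D = 0.0241; Haaland → f = 0.05334; ΔP_A = f(L/D)(ρV²/2) = 2.002e+04 Pa.
Pipe B: V = Q/A = 0.006/0.003217 = 1.865 m/s; Re = 6.075e+04; ε/D = 7.5e-05; Haaland → f = 0.02007; ΔP_B = f(L/D)(ρV²/2) = 9960 Pa.
ΔP_A/ΔP_B = 2.002e+04/9960 = 2.01.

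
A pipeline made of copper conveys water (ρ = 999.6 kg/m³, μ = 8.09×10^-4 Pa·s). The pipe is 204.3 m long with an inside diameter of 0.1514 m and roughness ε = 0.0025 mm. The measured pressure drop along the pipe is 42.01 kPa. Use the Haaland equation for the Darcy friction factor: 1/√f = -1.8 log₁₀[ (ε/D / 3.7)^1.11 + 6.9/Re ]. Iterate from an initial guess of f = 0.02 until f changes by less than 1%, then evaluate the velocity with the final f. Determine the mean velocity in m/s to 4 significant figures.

Rearranging Darcy-Weisbach: V = √(2·ΔP·D/(f·L·ρ)). With ε/D = 2.5e-06/0.1514 = 1.65e-05, iterate starting from f = 0.02:
  f = 0.02 → V = √(2·4.201e+04·0.1514/(0.02·204.3·999.6)) = 1.765 m/s; Re = ρVD/μ = 3.301e+05; f → 0.01423
  f = 0.01423 → V = 2.092 m/s; Re = 3.913e+05; f → 0.01382
  f = 0.01382 → V = 2.123 m/s; Re = 3.972e+05; f → 0.01378
Converged (Δf/f < 1%). With the final f = 0.01378: V = √(2·4.201e+04·0.1514/(0.01378·204.3·999.6)) = 2.126 m/s.

V ≈ 2.126 m/s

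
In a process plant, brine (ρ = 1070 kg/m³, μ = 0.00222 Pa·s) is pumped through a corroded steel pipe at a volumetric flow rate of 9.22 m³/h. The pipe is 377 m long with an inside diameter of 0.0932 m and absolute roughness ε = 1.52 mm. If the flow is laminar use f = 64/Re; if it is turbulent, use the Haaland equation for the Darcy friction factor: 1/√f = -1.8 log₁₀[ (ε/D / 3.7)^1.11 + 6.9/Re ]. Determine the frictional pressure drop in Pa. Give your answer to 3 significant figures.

Q = 9.22 m³/h = 9.22/3600 = 0.002561 m³/s.
Cross-sectional area A = πD²/4 = π(0.0932)²/4 = 0.006822 m²; mean velocity V = Q/A = 0.002561/0.006822 = 0.3754 m/s.
Reynolds number Re = ρVD/μ = 1070 · 0.3754 · 0.0932 / 0.00222 = 1.686e+04.
Re > 4000 → turbulent. Relative roughness ε/D = 0.00152/0.0932 = 0.0163. Haaland: 1/√f = -1.8 log₁₀[(0.0163/3.7)^1.11 + 6.9/1.686e+04] = -1.8 log₁₀[0.00243 + 0.000409] = 4.585, so f = 0.04757.
Darcy-Weisbach: ΔP = f(L/D)(ρV²/2) = 0.04757·(377/0.0932)·(1070·0.3754²/2) = 0.04757·4045·75.4 = 1.451e+04 Pa.

ΔP ≈ 14500 Pa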